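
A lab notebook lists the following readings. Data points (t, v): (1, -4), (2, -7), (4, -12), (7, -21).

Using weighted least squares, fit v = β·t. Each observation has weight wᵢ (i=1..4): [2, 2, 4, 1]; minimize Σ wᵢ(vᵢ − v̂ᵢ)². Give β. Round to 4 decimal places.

β = -3.0488

Forming AᵀWA = [[123]] and AᵀWv = [-375]ᵀ gives AᵀWA·[β]ᵀ = AᵀWv.
β = (-375)/123 = -3.04878.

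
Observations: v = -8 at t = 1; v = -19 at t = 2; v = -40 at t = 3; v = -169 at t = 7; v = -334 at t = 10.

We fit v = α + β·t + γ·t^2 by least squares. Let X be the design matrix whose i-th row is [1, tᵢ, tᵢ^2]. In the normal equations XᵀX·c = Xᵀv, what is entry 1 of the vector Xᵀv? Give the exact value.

-570

Entry 1 ↔ basis 1, so (Xᵀv)_{1} = Σᵢ vᵢ = (1)·(-8) + (1)·(-19) + (1)·(-40) + (1)·(-169) + (1)·(-334) = -570.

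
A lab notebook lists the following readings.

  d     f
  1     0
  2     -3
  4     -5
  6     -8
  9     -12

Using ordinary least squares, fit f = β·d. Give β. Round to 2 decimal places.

β = -1.32

With design matrix A, AᵀA = [[138]] and Aᵀf = [-182]ᵀ.
β = (-182)/138 = -1.31884.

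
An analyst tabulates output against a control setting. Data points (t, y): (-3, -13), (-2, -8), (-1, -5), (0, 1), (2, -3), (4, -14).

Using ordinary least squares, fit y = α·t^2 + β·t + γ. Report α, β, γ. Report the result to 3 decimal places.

α = -1.077, β = 1.081, γ = -0.899

Entries of XᵀX: Σt^2·t^2 = 370, Σt^2·t = 36, Σt^2 = 34, Σt·t = 34, Σt = 0, Σ1 = 6.
For Xᵀy: Σt^2·y = -390, Σt·y = -2, Σy = -42.
XᵀX·[α, β, γ]ᵀ = Xᵀy becomes [[370, 36, 34]; [36, 34, 0]; [34, 0, 6]]·[α, β, γ]ᵀ = [-390, -2, -42]ᵀ.
Row-reducing yields α = -1911/1775, β = 1919/1775, γ = -1596/1775.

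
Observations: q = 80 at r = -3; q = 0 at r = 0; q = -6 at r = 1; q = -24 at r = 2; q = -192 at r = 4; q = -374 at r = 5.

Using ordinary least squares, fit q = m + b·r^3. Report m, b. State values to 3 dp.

m = -0.927, b = -2.985

AᵀA·[m, b]ᵀ = Aᵀq reads: 6·m + 171·b = -516;  171·m + 20515·b = -61396.
Eliminating b: 20515·(row 1) − 171·(row 2) gives 93849·m = 20515·(-516) − 171·(-61396) = -87024, so m = -4144/4469.
Then b = ((-61396) − 171·(-4144/4469))/20515 = -13340/4469.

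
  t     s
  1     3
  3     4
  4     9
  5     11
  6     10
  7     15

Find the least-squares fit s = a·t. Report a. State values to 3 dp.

a = 1.993

The normal equations are: 136·a = 271.
(Σt·t = 136, Σt·s = 271.)
Hence a = 271 / 136 ≈ 1.99265.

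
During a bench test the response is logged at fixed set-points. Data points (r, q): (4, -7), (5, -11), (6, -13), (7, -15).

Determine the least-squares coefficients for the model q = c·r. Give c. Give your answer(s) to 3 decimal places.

From the data, Σr·r = 126.
Moment sums: Σr·q = -266.
Hence c = -266 / 126 ≈ -2.11111.

c = -2.111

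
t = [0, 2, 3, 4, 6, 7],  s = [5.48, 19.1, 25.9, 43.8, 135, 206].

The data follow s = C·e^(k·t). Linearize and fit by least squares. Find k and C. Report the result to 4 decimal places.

With ln sᵢ as the transformed response and tᵢ as the regressor:
Σt = 22.0000, Σ(t)² = 114.0000, Σln s = 21.9178, Σt·ln s = 97.5074.
Equations: 114.0000·k + 22.0000·ln C = 97.5074;  22.0000·k + 6·ln C = 21.9178.
Δ = 114.0000·6 − (22.0000)² = 200.0000; k = (97.5074·6 − 22.0000·21.9178)/200.0000 = 0.51426, ln C = (114.0000·21.9178 − 22.0000·97.5074)/200.0000 = 1.76734, so C = exp(1.76734) = 5.85527.

k = 0.5143, C = 5.8553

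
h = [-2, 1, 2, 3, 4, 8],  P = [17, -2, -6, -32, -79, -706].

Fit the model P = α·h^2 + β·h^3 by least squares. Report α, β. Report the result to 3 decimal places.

Compute the Gram sums: Σh^2·h^2 = 4466, Σh^2·h^3 = 34036, Σh^3·h^3 = 267098.
Right-hand side: Σh^2·P = -46694, Σh^3·P = -367578.
Normal equations: [[4466, 34036]; [34036, 267098]]·[α, β]ᵀ = [-46694, -367578]ᵀ.
Δ = 4466·267098 − 34036² = 34410372.
α = ((-46694)·267098 − 34036·(-367578))/34410372 = 9752699/8602593; β = (4466·(-367578) − 34036·(-46694))/34410372 = -13081591/8602593.

α = 1.134, β = -1.521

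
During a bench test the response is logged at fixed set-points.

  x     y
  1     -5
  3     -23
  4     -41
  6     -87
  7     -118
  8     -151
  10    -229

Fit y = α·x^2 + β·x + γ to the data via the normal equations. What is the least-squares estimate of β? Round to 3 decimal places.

β = -1.920

The normal system AᵀA·[α, β, γ]ᵀ = Aᵀy is [[18131, 2163, 275]; [2163, 275, 39]; [275, 39, 7]]·[α, β, γ]ᵀ = [-42346, -5084, -654]ᵀ.
Inverting the 3×3 Gram matrix, [α, β, γ]ᵀ = [-22973/10901, -41857/21802, 1295/21802]ᵀ.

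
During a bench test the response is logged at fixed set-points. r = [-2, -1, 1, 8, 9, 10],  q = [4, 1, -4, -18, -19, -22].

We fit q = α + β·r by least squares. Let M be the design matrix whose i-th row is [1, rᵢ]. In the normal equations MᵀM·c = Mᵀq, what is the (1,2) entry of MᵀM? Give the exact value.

25

Row 1 ↔ basis 1, column 2 ↔ basis r, so (MᵀM)_{1,2} = Σᵢ r = (1)·(-2) + (1)·(-1) + (1)·(1) + (1)·(8) + (1)·(9) + (1)·(10) = 25.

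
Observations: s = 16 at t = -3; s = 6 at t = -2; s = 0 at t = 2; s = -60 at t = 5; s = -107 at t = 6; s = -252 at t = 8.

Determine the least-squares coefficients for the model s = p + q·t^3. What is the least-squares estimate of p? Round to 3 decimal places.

From the data, Σ1 = 6, Σt^3 = 826, Σt^3·t^3 = 325282.
And Σs = -397, Σt^3·s = -160116.
XᵀX·[p, q]ᵀ = Xᵀs becomes [[6, 826]; [826, 325282]]·[p, q]ᵀ = [-397, -160116]ᵀ.
Δ = 6·325282 − 826² = 1269416.
p = ((-397)·325282 − 826·(-160116))/1269416 = 1559431/634708; q = (6·(-160116) − 826·(-397))/1269416 = -316387/634708.

p = 2.457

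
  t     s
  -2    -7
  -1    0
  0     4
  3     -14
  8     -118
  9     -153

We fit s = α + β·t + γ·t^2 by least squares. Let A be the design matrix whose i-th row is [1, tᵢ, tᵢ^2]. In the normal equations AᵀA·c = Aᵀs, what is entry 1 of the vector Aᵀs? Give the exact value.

-288

Entry 1 ↔ basis 1, so (Aᵀs)_{1} = Σᵢ sᵢ = (1)·(-7) + (1)·(0) + (1)·(4) + (1)·(-14) + (1)·(-118) + (1)·(-153) = -288.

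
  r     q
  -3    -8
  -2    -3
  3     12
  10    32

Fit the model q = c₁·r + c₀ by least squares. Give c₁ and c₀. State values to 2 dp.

Sums needed: Σr·r = 122, Σr = 8, Σ1 = 4.
And Σr·q = 386, Σq = 33.
XᵀX·[c₁, c₀]ᵀ = Xᵀq becomes [[122, 8]; [8, 4]]·[c₁, c₀]ᵀ = [386, 33]ᵀ.
Eliminating c₀: 4·(row 1) − 8·(row 2) gives 424·c₁ = 4·386 − 8·33 = 1280, so c₁ = 160/53.
Then c₀ = (33 − 8·(160/53))/4 = 469/212.

c₁ = 3.02, c₀ = 2.21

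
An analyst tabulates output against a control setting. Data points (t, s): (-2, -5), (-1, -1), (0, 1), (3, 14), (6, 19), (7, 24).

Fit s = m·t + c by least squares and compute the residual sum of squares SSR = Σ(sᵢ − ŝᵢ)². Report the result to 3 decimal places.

SSR = 11.468

Normal-equation sums: Σt·t = 99, Σt = 13, Σ1 = 6.
And Σt·s = 335, Σs = 52.
So XᵀX·[m, c]ᵀ = Xᵀs: [[99, 13]; [13, 6]]·[m, c]ᵀ = [335, 52]ᵀ.
Eliminating c: 6·(row 1) − 13·(row 2) gives 425·m = 6·335 − 13·52 = 1334, so m = 1334/425.
Then c = (52 − 13·(1334/425))/6 = 793/425.
Residuals: -10/17, 116/425, -368/425, 231/85, -722/425, 69/425; SSR = 4874/425.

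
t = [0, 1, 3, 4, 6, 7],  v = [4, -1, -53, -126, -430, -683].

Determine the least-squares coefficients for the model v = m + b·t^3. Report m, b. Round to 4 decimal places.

m = 1.9392, b = -1.9979

The normal system AᵀA·[m, b]ᵀ = Aᵀv is [[6, 651]; [651, 169131]]·[m, b]ᵀ = [-1289, -336645]ᵀ.
Eliminating b: 169131·(row 1) − 651·(row 2) gives 590985·m = 169131·(-1289) − 651·(-336645) = 1146036, so m = 382012/196995.
Then b = ((-336645) − 651·(382012/196995))/169131 = -393577/196995.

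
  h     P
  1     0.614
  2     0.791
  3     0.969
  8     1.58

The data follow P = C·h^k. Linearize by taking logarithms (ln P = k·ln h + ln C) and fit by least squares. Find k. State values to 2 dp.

k = 0.46

Taking logs, ln P = k·ln h + ln C, so regress ln P on ln h.
AᵀA = [[6.0115, 3.8712]; [3.8712, 4]], rhs = [0.7541, -0.2963]ᵀ  (here Σln h = 3.8712, Σ(ln h)² = 6.0115, Σln P = -0.2963, Σln h·ln P = 0.7541).
Slope k = (n·Σln h·ln P − Σln h·Σln P)/(n·Σ(ln h)² − (Σln h)²) = (4·0.7541 − 3.8712·-0.2963)/9.0597 = 0.45954; ln C = (Σln P − k·Σln h)/n = -0.51881.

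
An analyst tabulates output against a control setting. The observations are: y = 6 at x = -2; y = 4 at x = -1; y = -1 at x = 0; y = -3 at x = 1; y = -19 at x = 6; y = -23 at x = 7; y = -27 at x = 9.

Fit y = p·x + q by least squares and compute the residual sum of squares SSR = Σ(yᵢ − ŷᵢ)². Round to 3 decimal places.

MᵀM·[p, q]ᵀ = Mᵀy reads: 172·p + 20·q = -537;  20·p + 7·q = -63.
Eliminating q: 7·(row 1) − 20·(row 2) gives 804·p = 7·(-537) − 20·(-63) = -2499, so p = -833/268.
Then q = ((-63) − 20·(-833/268))/7 = -8/67.
Residuals: -13/134, 271/268, -59/67, 61/268, -31/134, -301/268, 293/268; SSR = 1171/268.

SSR = 4.369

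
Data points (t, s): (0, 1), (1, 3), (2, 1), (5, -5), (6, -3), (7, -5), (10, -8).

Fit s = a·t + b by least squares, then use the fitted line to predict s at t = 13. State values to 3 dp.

Entries of XᵀX: Σt·t = 215, Σt = 31, Σ1 = 7.
Right-hand side: Σt·s = -153, Σs = -16.
So XᵀX·[a, b]ᵀ = Xᵀs: [[215, 31]; [31, 7]]·[a, b]ᵀ = [-153, -16]ᵀ.
Δ = 215·7 − 31² = 544.
a = ((-153)·7 − 31·(-16))/544 = -575/544; b = (215·(-16) − 31·(-153))/544 = 1303/544.
At t = 13: ŝ = (-575/544)·(13) + (1303/544)·(1) = -1543/136.

ŝ = -11.346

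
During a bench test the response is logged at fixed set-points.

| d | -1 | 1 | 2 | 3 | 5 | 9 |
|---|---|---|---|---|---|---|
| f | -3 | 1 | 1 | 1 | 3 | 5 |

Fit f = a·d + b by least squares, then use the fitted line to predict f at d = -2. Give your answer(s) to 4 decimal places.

Entries of MᵀM: Σd·d = 121, Σd = 19, Σ1 = 6.
And Σd·f = 69, Σf = 8.
det = 121·6 − 19² = 365.
a = (69·6 − 19·8)/365 = 262/365; b = (121·8 − 19·69)/365 = -343/365.
At d = -2: f̂ = (262/365)·(-2) + (-343/365)·(1) = -867/365.

f̂ = -2.3753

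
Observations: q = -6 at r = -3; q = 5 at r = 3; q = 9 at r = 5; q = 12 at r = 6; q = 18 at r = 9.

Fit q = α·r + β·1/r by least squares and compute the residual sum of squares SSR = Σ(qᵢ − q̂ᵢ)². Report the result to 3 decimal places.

SSR = 1.051

From the data, Σr·r = 160, Σr·1/r = 5, Σ1/r·1/r = 2449/8100.
For Aᵀq: Σr·q = 312, Σ1/r·q = 142/15.
AᵀA·[α, β]ᵀ = Aᵀq becomes [[160, 5]; [5, 2449/8100]]·[α, β]ᵀ = [312, 142/15]ᵀ.
Eliminating β: (2449/8100)·(row 1) − 5·(row 2) gives (9467/405)·α = (2449/8100)·312 − 5·(142/15) = 31724/675, so α = 95172/47335.
Then β = ((142/15) − 5·(95172/47335))/(2449/8100) = -18360/9467.
Residuals: -29094/47335, -18241/47335, -6297/9467, 12288/47335, 5682/47335; SSR = 49726/47335.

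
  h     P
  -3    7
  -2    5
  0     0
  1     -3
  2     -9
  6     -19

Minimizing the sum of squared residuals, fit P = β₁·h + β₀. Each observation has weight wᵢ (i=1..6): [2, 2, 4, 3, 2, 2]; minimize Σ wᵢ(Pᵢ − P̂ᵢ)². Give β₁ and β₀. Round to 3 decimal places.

β₁ = -2.996, β₀ = -0.936

Setting ∂/∂β₁ … = 0 gives: 109·β₁ + 9·β₀ = -335;  9·β₁ + 15·β₀ = -41.
Determinant 109·15 − 9² = 1554.
β₁ = ((-335)·15 − 9·(-41))/1554 = -776/259; β₀ = (109·(-41) − 9·(-335))/1554 = -727/777.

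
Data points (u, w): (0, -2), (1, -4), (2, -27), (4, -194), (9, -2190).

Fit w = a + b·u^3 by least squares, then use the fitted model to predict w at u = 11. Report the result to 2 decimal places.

ŵ = -3996.86

Normal-equation sums: Σ1 = 5, Σu^3 = 802, Σu^3·u^3 = 535602.
And Σw = -2417, Σu^3·w = -1609146.
Determinant 5·535602 − 802² = 2034806.
a = ((-2417)·535602 − 802·(-1609146))/2034806 = -2007471/1017403; b = (5·(-1609146) − 802·(-2417))/2034806 = -3053648/1017403.
At u = 11: ŵ = (-2007471/1017403)·(1) + (-3053648/1017403)·(1331) = -4066412959/1017403.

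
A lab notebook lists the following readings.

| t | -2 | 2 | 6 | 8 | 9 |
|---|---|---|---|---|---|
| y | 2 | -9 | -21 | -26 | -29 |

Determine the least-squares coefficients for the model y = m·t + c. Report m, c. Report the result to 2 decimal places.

From the data, Σt·t = 189, Σt = 23, Σ1 = 5.
For Mᵀy: Σt·y = -617, Σy = -83.
So MᵀM·[m, c]ᵀ = Mᵀy: [[189, 23]; [23, 5]]·[m, c]ᵀ = [-617, -83]ᵀ.
Δ = 189·5 − 23² = 416.
m = ((-617)·5 − 23·(-83))/416 = -147/52; c = (189·(-83) − 23·(-617))/416 = -187/52.

m = -2.83, c = -3.60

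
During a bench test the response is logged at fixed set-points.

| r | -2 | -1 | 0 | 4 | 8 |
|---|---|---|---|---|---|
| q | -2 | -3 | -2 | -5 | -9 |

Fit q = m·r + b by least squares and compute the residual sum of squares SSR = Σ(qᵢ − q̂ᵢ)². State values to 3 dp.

SSR = 2.419

Normal-equation sums: Σr·r = 85, Σr = 9, Σ1 = 5.
Right-hand side: Σr·q = -85, Σq = -21.
Normal equations: [[85, 9]; [9, 5]]·[m, b]ᵀ = [-85, -21]ᵀ.
det = 85·5 − 9² = 344.
m = ((-85)·5 − 9·(-21))/344 = -59/86; b = (85·(-21) − 9·(-85))/344 = -255/86.
Residuals: -35/86, -31/43, 83/86, 61/86, -47/86; SSR = 104/43.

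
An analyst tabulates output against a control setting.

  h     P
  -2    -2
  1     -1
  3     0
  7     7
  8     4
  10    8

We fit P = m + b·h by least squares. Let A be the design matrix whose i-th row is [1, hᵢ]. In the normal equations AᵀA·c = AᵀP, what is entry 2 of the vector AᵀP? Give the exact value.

164

Entry 2 ↔ basis h, so (AᵀP)_{2} = Σᵢ (h)·Pᵢ = (-2)·(-2) + (1)·(-1) + (3)·(0) + (7)·(7) + (8)·(4) + (10)·(8) = 164.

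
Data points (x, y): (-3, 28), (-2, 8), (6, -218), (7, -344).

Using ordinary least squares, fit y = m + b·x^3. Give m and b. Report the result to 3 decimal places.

m = 0.233, b = -1.006

Compute the Gram sums: Σ1 = 4, Σx^3 = 524, Σx^3·x^3 = 165098.
Moment sums: Σy = -526, Σx^3·y = -165900.
Normal equations: [[4, 524]; [524, 165098]]·[m, b]ᵀ = [-526, -165900]ᵀ.
Δ = 4·165098 − 524² = 385816.
m = ((-526)·165098 − 524·(-165900))/385816 = 22513/96454; b = (4·(-165900) − 524·(-526))/385816 = -48497/48227.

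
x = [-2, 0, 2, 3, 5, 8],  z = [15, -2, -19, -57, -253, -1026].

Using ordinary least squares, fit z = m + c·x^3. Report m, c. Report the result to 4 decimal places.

m = -2.3621, c = -1.9997

Compute the Gram sums: Σ1 = 6, Σx^3 = 664, Σx^3·x^3 = 278626.
And Σz = -1342, Σx^3·z = -558748.
det = 6·278626 − 664² = 1230860.
m = ((-1342)·278626 − 664·(-558748))/1230860 = -145371/61543; c = (6·(-558748) − 664·(-1342))/1230860 = -123070/61543.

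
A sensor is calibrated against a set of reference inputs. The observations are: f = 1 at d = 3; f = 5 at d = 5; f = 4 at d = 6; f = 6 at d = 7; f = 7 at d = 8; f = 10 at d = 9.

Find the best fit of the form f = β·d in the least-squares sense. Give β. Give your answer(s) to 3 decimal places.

From the data, Σd·d = 264.
Right-hand side: Σd·f = 240.
Hence β = 240 / 264 ≈ 0.909091.

β = 0.909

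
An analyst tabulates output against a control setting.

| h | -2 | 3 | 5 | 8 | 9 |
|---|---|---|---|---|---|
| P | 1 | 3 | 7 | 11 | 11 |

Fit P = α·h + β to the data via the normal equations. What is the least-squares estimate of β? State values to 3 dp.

Entries of AᵀA: Σh·h = 183, Σh = 23, Σ1 = 5.
Moment sums: Σh·P = 229, ΣP = 33.
Eliminating β: 5·(row 1) − 23·(row 2) gives 386·α = 5·229 − 23·33 = 386, so α = 1.
Then β = (33 − 23·1)/5 = 2.

β = 2.000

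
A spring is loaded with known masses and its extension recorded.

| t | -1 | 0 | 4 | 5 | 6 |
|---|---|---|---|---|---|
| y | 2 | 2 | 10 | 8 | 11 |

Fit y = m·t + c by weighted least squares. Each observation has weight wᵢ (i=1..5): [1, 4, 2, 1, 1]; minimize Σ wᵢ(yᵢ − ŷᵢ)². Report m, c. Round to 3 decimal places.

From the data, Σwᵢ·t·t = 94, Σwᵢ·t = 18, Σwᵢ·1 = 9.
And Σwᵢ·t·y = 184, Σwᵢ·y = 49.
Normal equations: [[94, 18]; [18, 9]]·[m, c]ᵀ = [184, 49]ᵀ.
Determinant 94·9 − 18² = 522.
m = (184·9 − 18·49)/522 = 43/29; c = (94·49 − 18·184)/522 = 647/261.

m = 1.483, c = 2.479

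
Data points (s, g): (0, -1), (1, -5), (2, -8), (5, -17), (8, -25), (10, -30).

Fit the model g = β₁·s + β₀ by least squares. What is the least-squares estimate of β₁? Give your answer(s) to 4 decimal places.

β₁ = -2.8689

From the data, Σs·s = 194, Σs = 26, Σ1 = 6.
Right-hand side: Σs·g = -606, Σg = -86.
Normal equations: [[194, 26]; [26, 6]]·[β₁, β₀]ᵀ = [-606, -86]ᵀ.
Determinant 194·6 − 26² = 488.
β₁ = ((-606)·6 − 26·(-86))/488 = -175/61; β₀ = (194·(-86) − 26·(-606))/488 = -116/61.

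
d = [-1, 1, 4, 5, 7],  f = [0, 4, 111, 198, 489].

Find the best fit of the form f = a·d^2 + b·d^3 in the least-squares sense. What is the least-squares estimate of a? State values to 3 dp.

AᵀA·[a, b]ᵀ = Aᵀf reads: 3284·a + 20956·b = 30691;  20956·a + 137372·b = 199585.
det = 3284·137372 − 20956² = 11975712.
a = (30691·137372 − 20956·199585)/11975712 = 599657/213852; b = (3284·199585 − 20956·30691)/11975712 = 54806/53463.

a = 2.804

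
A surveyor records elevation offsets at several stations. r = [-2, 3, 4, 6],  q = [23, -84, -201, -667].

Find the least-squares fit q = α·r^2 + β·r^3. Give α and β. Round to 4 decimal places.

MᵀM·[α, β]ᵀ = Mᵀq reads: 1649·α + 9011·β = -27892;  9011·α + 51545·β = -159388.
(Σr^2·r^2 = 1649, Σr^2·r^3 = 9011, Σr^3·r^3 = 51545, Σr^2·q = -27892, Σr^3·q = -159388.)
det = 1649·51545 − 9011² = 3799584.
α = ((-27892)·51545 − 9011·(-159388))/3799584 = -15082/39579; β = (1649·(-159388) − 9011·(-27892))/3799584 = -119750/39579.

α = -0.3811, β = -3.0256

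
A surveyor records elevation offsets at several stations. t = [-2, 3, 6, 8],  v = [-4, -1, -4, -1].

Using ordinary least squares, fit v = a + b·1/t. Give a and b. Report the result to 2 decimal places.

a = -2.59, b = 2.96

With design matrix X, XᵀX = [[4, 1/8]; [1/8, 233/576]] and Xᵀv = [-10, 7/8]ᵀ.
det = 4·(233/576) − (1/8)² = 923/576.
a = ((-10)·(233/576) − (1/8)·(7/8))/(923/576) = -2393/923; b = (4·(7/8) − (1/8)·(-10))/(923/576) = 2736/923.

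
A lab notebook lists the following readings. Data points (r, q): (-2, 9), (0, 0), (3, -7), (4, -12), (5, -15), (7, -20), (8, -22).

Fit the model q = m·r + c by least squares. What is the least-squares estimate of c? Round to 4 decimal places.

c = 1.3989

MᵀM·[m, c]ᵀ = Mᵀq reads: 167·m + 25·c = -478;  25·m + 7·c = -67.
(Σr·r = 167, Σr = 25, Σ1 = 7, Σr·q = -478, Σq = -67.)
det = 167·7 − 25² = 544.
m = ((-478)·7 − 25·(-67))/544 = -1671/544; c = (167·(-67) − 25·(-478))/544 = 761/544.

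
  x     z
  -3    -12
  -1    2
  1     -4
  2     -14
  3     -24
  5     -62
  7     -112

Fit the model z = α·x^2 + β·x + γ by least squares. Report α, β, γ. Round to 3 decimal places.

The normal system MᵀM·[α, β, γ]ᵀ = Mᵀz is [[3206, 476, 98]; [476, 98, 14]; [98, 14, 7]]·[α, β, γ]ᵀ = [-7420, -1164, -226]ᵀ.
Inverting the 3×3 Gram matrix, [α, β, γ]ᵀ = [-704/357, -4076/1785, -66/595]ᵀ.

α = -1.972, β = -2.283, γ = -0.111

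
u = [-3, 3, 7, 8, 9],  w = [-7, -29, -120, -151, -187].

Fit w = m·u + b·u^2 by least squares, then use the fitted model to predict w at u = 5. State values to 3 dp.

ŵ = -65.948

Sums needed: Σu·u = 212, Σu·u^2 = 1584, Σu^2·u^2 = 13220.
And Σu·w = -3797, Σu^2·w = -31015.
Normal equations: [[212, 1584]; [1584, 13220]]·[m, b]ᵀ = [-3797, -31015]ᵀ.
Determinant 212·13220 − 1584² = 293584.
m = ((-3797)·13220 − 1584·(-31015))/293584 = -267145/73396; b = (212·(-31015) − 1584·(-3797))/293584 = -140183/73396.
At u = 5: ŵ = (-267145/73396)·(5) + (-140183/73396)·(25) = -1210075/18349.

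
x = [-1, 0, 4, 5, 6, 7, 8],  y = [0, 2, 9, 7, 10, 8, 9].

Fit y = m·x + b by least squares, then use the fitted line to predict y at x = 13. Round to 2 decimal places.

Entries of MᵀM: Σx·x = 191, Σx = 29, Σ1 = 7.
Moment sums: Σx·y = 259, Σy = 45.
MᵀM·[m, b]ᵀ = Mᵀy becomes [[191, 29]; [29, 7]]·[m, b]ᵀ = [259, 45]ᵀ.
det = 191·7 − 29² = 496.
m = (259·7 − 29·45)/496 = 127/124; b = (191·45 − 29·259)/496 = 271/124.
At x = 13: ŷ = (127/124)·(13) + (271/124)·(1) = 31/2.

ŷ = 15.50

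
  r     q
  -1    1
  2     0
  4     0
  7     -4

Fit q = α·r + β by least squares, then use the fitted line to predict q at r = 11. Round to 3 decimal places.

Sums needed: Σr·r = 70, Σr = 12, Σ1 = 4.
And Σr·q = -29, Σq = -3.
det = 70·4 − 12² = 136.
α = ((-29)·4 − 12·(-3))/136 = -10/17; β = (70·(-3) − 12·(-29))/136 = 69/68.
At r = 11: q̂ = (-10/17)·(11) + (69/68)·(1) = -371/68.

q̂ = -5.456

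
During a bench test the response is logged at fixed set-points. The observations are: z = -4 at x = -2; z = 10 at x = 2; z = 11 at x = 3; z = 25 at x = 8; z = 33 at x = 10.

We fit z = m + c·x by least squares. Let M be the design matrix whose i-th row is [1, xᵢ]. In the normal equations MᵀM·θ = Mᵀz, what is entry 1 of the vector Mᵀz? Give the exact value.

Entry 1 ↔ basis 1, so (Mᵀz)_{1} = Σᵢ zᵢ = (1)·(-4) + (1)·(10) + (1)·(11) + (1)·(25) + (1)·(33) = 75.

75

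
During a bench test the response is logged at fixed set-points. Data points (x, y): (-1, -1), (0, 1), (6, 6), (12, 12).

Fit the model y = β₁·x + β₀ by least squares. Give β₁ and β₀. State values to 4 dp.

β₁ = 0.9609, β₀ = 0.4161

Setting ∂/∂β₁ … = 0 gives: 181·β₁ + 17·β₀ = 181;  17·β₁ + 4·β₀ = 18.
(Σx·x = 181, Σx = 17, Σ1 = 4, Σx·y = 181, Σy = 18.)
det = 181·4 − 17² = 435.
β₁ = (181·4 − 17·18)/435 = 418/435; β₀ = (181·18 − 17·181)/435 = 181/435.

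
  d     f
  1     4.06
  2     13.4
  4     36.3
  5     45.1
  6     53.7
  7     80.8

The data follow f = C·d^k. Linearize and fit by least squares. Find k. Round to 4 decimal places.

Let Y = ln f. Fitting Y = k·ln d + ln C by least squares:
Σln d = 7.4265, Σ(ln d)² = 11.9895, Σln f = 19.7725, Σln d·ln f = 28.5921.
Normal system: [[11.9895, 7.4265]; [7.4265, 6]]·[k, ln C]ᵀ = [28.5921, 19.7725]ᵀ.
Solving (det = 16.7835): k = 1.47233, ln C = 1.47304.

k = 1.4723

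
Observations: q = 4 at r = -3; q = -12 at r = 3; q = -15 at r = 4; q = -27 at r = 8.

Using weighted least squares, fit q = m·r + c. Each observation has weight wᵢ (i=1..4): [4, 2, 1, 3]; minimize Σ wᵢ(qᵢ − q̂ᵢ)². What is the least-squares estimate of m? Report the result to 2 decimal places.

m = -2.81

Forming XᵀWX = [[262, 22]; [22, 10]] and XᵀWq = [-828, -104]ᵀ gives XᵀWX·[m, c]ᵀ = XᵀWq.
det = 262·10 − 22² = 2136.
m = ((-828)·10 − 22·(-104))/2136 = -749/267; c = (262·(-104) − 22·(-828))/2136 = -1129/267.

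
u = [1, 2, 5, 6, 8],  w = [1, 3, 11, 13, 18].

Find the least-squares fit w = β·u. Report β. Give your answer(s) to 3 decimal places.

β = 2.185

Forming MᵀM = [[130]] and Mᵀw = [284]ᵀ gives MᵀM·[β]ᵀ = Mᵀw.
Hence β = 284 / 130 ≈ 2.18462.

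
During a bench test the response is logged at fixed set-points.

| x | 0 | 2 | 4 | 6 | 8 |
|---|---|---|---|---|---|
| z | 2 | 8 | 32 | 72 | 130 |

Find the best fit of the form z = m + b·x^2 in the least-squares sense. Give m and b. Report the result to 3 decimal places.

MᵀM·[m, b]ᵀ = Mᵀz reads: 5·m + 120·b = 244;  120·m + 5664·b = 11456.
(Σ1 = 5, Σx^2 = 120, Σx^2·x^2 = 5664, Σz = 244, Σx^2·z = 11456.)
Eliminating b: 5664·(row 1) − 120·(row 2) gives 13920·m = 5664·244 − 120·11456 = 7296, so m = 76/145.
Then b = (11456 − 120·(76/145))/5664 = 175/87.

m = 0.524, b = 2.011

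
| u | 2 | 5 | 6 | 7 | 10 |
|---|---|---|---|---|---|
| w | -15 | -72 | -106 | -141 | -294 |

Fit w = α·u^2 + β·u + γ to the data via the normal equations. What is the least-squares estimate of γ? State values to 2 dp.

The normal equations are: 14338·α + 1692·β + 214·γ = -41985;  1692·α + 214·β + 30·γ = -4953;  214·α + 30·β + 5·γ = -628.
Inverting the 3×3 Gram matrix, [α, β, γ]ᵀ = [-4433/1414, 66537/24038, -96472/12019]ᵀ.

γ = -8.03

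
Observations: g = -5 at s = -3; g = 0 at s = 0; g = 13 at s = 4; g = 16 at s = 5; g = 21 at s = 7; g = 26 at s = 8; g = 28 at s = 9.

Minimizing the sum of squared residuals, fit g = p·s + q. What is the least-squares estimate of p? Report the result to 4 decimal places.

p = 2.8564

AᵀA·[p, q]ᵀ = Aᵀg reads: 244·p + 30·q = 754;  30·p + 7·q = 99.
det = 244·7 − 30² = 808.
p = (754·7 − 30·99)/808 = 577/202; q = (244·99 − 30·754)/808 = 192/101.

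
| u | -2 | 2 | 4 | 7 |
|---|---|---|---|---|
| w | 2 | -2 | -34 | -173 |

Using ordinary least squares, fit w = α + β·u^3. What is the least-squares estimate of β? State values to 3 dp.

Sums needed: Σ1 = 4, Σu^3 = 407, Σu^3·u^3 = 121873.
Right-hand side: Σw = -207, Σu^3·w = -61547.
So XᵀX·[α, β]ᵀ = Xᵀw: [[4, 407]; [407, 121873]]·[α, β]ᵀ = [-207, -61547]ᵀ.
Δ = 4·121873 − 407² = 321843.
α = ((-207)·121873 − 407·(-61547))/321843 = -178082/321843; β = (4·(-61547) − 407·(-207))/321843 = -161939/321843.

β = -0.503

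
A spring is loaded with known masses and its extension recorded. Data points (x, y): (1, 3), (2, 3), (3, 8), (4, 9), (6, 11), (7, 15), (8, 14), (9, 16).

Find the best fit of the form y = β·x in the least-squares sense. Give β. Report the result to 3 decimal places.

Entries of AᵀA: Σx·x = 260.
Moment sums: Σx·y = 496.
β = 496/260 = 1.90769.

β = 1.908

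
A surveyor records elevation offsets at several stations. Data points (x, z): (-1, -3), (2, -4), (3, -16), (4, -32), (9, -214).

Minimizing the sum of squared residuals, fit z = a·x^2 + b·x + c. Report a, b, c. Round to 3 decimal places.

a = -3.010, b = 3.025, c = 2.739

The normal system MᵀM·[a, b, c]ᵀ = Mᵀz is [[6915, 827, 111]; [827, 111, 17]; [111, 17, 5]]·[a, b, c]ᵀ = [-18009, -2107, -269]ᵀ.
Row-reducing yields a = -130345/43303, b = 130989/43303, c = 118595/43303.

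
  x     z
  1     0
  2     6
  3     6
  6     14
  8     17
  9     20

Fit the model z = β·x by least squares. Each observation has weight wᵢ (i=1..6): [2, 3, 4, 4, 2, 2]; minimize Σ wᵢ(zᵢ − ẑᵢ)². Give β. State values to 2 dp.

Entries of MᵀWM: Σwᵢ·x·x = 484.
For MᵀWz: Σwᵢ·x·z = 1076.
Normal equations: [[484]]·[β]ᵀ = [1076]ᵀ.
Hence β = 1076 / 484 ≈ 2.22314.

β = 2.22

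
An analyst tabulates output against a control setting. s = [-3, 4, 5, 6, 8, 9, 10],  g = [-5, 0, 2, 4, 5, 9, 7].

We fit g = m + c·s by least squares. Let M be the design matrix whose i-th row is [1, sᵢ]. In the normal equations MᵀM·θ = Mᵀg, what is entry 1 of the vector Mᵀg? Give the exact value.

Entry 1 ↔ basis 1, so (Mᵀg)_{1} = Σᵢ gᵢ = (1)·(-5) + (1)·(0) + (1)·(2) + (1)·(4) + (1)·(5) + (1)·(9) + (1)·(7) = 22.

22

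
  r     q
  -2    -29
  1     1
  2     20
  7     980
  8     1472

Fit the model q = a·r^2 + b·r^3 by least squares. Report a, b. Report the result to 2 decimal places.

XᵀX·[a, b]ᵀ = Xᵀq reads: 6530·a + 49576·b = 142193;  49576·a + 379922·b = 1090197.
(Σr^2·r^2 = 6530, Σr^2·r^3 = 49576, Σr^3·r^3 = 379922, Σr^2·q = 142193, Σr^3·q = 1090197.)
Eliminating b: 379922·(row 1) − 49576·(row 2) gives 23110884·a = 379922·142193 − 49576·1090197 = -25357526, so a = -12678763/11555442.
Then b = (1090197 − 49576·(-12678763/11555442))/379922 = 34813121/11555442.

a = -1.10, b = 3.01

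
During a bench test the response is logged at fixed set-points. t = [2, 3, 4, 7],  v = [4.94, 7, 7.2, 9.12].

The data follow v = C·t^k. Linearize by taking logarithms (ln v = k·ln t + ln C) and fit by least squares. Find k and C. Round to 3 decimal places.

With ln vᵢ as the transformed response and ln tᵢ as the regressor:
AᵀA = [[7.3958, 5.1240]; [5.1240, 4]], rhs = [10.2830, 7.7278]ᵀ  (here Σln t = 5.1240, Σ(ln t)² = 7.3958, Σln v = 7.7278, Σln t·ln v = 10.2830).
Solving (det = 3.3281): k = 0.46124, ln C = 1.34111, so C = exp(1.34111) = 3.82328.

k = 0.461, C = 3.823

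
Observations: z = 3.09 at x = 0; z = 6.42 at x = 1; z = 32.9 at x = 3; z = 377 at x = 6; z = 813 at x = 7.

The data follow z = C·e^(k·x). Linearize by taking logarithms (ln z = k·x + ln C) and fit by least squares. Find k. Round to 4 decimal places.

k = 0.8024

Linearized form: ln z = k·x + ln C. From the 5 transformed points,
Sums: Σx = 17.0000, Σ(x)² = 95.0000, Σln z = 19.1140, Σx·ln z = 94.8384.
Normal system: [[95.0000, 17.0000]; [17.0000, 5]]·[k, ln C]ᵀ = [94.8384, 19.1140]ᵀ.
Solving (det = 186.0000): k = 0.80244, ln C = 1.09452.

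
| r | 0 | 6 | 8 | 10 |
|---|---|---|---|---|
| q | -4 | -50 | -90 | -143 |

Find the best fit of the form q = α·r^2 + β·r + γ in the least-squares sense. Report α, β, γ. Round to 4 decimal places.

With design matrix X, XᵀX = [[15392, 1728, 200]; [1728, 200, 24]; [200, 24, 4]] and Xᵀq = [-21860, -2450, -287]ᵀ.
Row-reducing yields α = -2261/1448, β = 1247/724, γ = -726/181.

α = -1.5615, β = 1.7224, γ = -4.0110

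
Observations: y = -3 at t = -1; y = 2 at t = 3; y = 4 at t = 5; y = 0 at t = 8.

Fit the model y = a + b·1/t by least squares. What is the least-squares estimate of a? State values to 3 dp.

a = 1.105

The normal system XᵀX·[a, b]ᵀ = Xᵀy is [[4, -41/120]; [-41/120, 16801/14400]]·[a, b]ᵀ = [3, 67/15]ᵀ.
det = 4·(16801/14400) − (-41/120)² = 21841/4800.
a = (3·(16801/14400) − (-41/120)·(67/15))/(21841/4800) = 72379/65523; b = (4·(67/15) − (-41/120)·3)/(21841/4800) = 90680/21841.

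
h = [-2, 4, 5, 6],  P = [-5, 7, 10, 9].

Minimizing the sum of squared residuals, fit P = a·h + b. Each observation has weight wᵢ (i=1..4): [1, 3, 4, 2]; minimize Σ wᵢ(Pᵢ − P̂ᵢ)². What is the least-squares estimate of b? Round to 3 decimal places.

From the data, Σwᵢ·h·h = 224, Σwᵢ·h = 42, Σwᵢ·1 = 10.
Right-hand side: Σwᵢ·h·P = 402, Σwᵢ·P = 74.
So AᵀWA·[a, b]ᵀ = AᵀWP: [[224, 42]; [42, 10]]·[a, b]ᵀ = [402, 74]ᵀ.
Δ = 224·10 − 42² = 476.
a = (402·10 − 42·74)/476 = 228/119; b = (224·74 − 42·402)/476 = -11/17.

b = -0.647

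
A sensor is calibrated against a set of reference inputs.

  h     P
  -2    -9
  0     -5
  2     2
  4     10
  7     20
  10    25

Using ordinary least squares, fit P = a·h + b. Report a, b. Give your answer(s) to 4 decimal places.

a = 3.0302, b = -3.4389

Entries of MᵀM: Σh·h = 173, Σh = 21, Σ1 = 6.
And Σh·P = 452, ΣP = 43.
Normal equations: [[173, 21]; [21, 6]]·[a, b]ᵀ = [452, 43]ᵀ.
Determinant 173·6 − 21² = 597.
a = (452·6 − 21·43)/597 = 603/199; b = (173·43 − 21·452)/597 = -2053/597.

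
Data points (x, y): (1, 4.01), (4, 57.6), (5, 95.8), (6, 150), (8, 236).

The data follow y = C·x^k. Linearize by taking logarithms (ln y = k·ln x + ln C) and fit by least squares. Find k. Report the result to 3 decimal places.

Let Y = ln y. Fitting Y = k·ln x + ln C by least squares:
Σln x = 6.8669, Σ(ln x)² = 12.0466, Σln y = 20.4790, Σln x·ln y = 33.3016.
Equations: 12.0466·k + 6.8669·ln C = 33.3016;  6.8669·k + 5·ln C = 20.4790.
Slope k = (n·Σln x·ln y − Σln x·Σln y)/(n·Σ(ln x)² − (Σln x)²) = (5·33.3016 − 6.8669·20.4790)/13.0781 = 1.97887; ln C = (Σln y − k·Σln x)/n = 1.37806.

k = 1.979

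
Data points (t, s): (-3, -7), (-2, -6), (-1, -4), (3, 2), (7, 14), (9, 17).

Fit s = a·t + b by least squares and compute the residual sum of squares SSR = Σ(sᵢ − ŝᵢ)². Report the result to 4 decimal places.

SSR = 8.5848

From the data, Σt·t = 153, Σt = 13, Σ1 = 6.
Moment sums: Σt·s = 294, Σs = 16.
AᵀA·[a, b]ᵀ = Aᵀs becomes [[153, 13]; [13, 6]]·[a, b]ᵀ = [294, 16]ᵀ.
Eliminating b: 6·(row 1) − 13·(row 2) gives 749·a = 6·294 − 13·16 = 1556, so a = 1556/749.
Then b = (16 − 13·(1556/749))/6 = -1374/749.
Residuals: 799/749, -8/749, -66/749, -1796/749, 968/749, 103/749; SSR = 6430/749.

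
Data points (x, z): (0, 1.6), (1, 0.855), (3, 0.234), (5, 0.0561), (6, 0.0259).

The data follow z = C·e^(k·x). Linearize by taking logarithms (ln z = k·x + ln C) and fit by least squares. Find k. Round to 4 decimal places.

k = -0.6853

Linearized form: ln z = k·x + ln C. From the 5 transformed points,
XᵀX = [[71.0000, 15.0000]; [15.0000, 5]], rhs = [-40.8381, -7.6732]ᵀ  (here Σx = 15.0000, Σ(x)² = 71.0000, Σln z = -7.6732, Σx·ln z = -40.8381).
Δ = 71.0000·5 − (15.0000)² = 130.0000; k = (-40.8381·5 − 15.0000·-7.6732)/130.0000 = -0.68533, ln C = (71.0000·-7.6732 − 15.0000·-40.8381)/130.0000 = 0.52134.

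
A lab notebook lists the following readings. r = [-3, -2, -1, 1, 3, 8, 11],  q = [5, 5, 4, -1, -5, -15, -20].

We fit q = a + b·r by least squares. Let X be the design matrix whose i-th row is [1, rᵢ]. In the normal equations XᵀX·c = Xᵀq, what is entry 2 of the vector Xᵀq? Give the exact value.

-385

Entry 2 ↔ basis r, so (Xᵀq)_{2} = Σᵢ (r)·qᵢ = (-3)·(5) + (-2)·(5) + (-1)·(4) + (1)·(-1) + (3)·(-5) + (8)·(-15) + (11)·(-20) = -385.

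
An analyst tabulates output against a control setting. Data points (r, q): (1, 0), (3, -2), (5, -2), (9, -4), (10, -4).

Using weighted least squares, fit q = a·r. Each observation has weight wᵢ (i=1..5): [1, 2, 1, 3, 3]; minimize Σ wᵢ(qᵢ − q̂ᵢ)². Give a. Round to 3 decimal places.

a = -0.426

MᵀWM·[a]ᵀ = MᵀWq reads: 587·a = -250.
Hence a = -250 / 587 ≈ -0.425894.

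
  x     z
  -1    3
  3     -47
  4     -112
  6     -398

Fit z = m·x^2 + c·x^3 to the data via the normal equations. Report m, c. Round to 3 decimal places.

m = 0.899, c = -1.992

Entries of AᵀA: Σx^2·x^2 = 1634, Σx^2·x^3 = 9042, Σx^3·x^3 = 51482.
For Aᵀz: Σx^2·z = -16540, Σx^3·z = -94408.
AᵀA·[m, c]ᵀ = Aᵀz becomes [[1634, 9042]; [9042, 51482]]·[m, c]ᵀ = [-16540, -94408]ᵀ.
Δ = 1634·51482 − 9042² = 2363824.
m = ((-16540)·51482 − 9042·(-94408))/2363824 = 265607/295478; c = (1634·(-94408) − 9042·(-16540))/2363824 = -588499/295478.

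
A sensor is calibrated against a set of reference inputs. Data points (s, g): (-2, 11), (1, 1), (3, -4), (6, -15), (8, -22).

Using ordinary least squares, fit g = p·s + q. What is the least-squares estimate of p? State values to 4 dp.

Normal-equation sums: Σs·s = 114, Σs = 16, Σ1 = 5.
For Aᵀg: Σs·g = -299, Σg = -29.
AᵀA·[p, q]ᵀ = Aᵀg becomes [[114, 16]; [16, 5]]·[p, q]ᵀ = [-299, -29]ᵀ.
Determinant 114·5 − 16² = 314.
p = ((-299)·5 − 16·(-29))/314 = -1031/314; q = (114·(-29) − 16·(-299))/314 = 739/157.

p = -3.2834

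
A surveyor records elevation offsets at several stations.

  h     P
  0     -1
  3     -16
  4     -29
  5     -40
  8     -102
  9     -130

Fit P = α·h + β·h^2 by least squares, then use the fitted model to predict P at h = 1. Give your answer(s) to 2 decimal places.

P̂ = -2.27

Entries of MᵀM: Σh·h = 195, Σh·h^2 = 1457, Σh^2·h^2 = 11619.
And Σh·P = -2350, Σh^2·P = -18666.
Δ = 195·11619 − 1457² = 142856.
α = ((-2350)·11619 − 1457·(-18666))/142856 = -13536/17857; β = (195·(-18666) − 1457·(-2350))/142856 = -26990/17857.
At h = 1: P̂ = (-13536/17857)·(1) + (-26990/17857)·(1) = -40526/17857.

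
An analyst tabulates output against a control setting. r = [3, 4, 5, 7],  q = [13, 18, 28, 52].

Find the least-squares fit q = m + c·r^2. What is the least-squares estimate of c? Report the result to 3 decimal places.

c = 0.992

Normal-equation sums: Σ1 = 4, Σr^2 = 99, Σr^2·r^2 = 3363.
Right-hand side: Σq = 111, Σr^2·q = 3653.
Δ = 4·3363 − 99² = 3651.
m = (111·3363 − 99·3653)/3651 = 3882/1217; c = (4·3653 − 99·111)/3651 = 3623/3651.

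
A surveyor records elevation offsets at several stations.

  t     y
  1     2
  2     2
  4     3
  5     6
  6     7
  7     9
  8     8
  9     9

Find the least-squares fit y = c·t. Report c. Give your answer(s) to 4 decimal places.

Compute the Gram sums: Σt·t = 276.
And Σt·y = 298.
XᵀX·[c]ᵀ = Xᵀy becomes [[276]]·[c]ᵀ = [298]ᵀ.
Hence c = 298 / 276 ≈ 1.07971.

c = 1.0797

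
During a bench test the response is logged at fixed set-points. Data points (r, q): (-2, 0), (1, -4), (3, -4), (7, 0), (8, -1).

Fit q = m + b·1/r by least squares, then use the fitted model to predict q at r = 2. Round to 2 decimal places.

q̂ = -2.64

Compute the Gram sums: Σ1 = 5, Σ1/r = 185/168, Σ1/r·1/r = 39433/28224.
And Σq = -9, Σ1/r·q = -131/24.
So XᵀX·[m, b]ᵀ = Xᵀq: [[5, 185/168]; [185/168, 39433/28224]]·[m, b]ᵀ = [-9, -131/24]ᵀ.
Eliminating b: (39433/28224)·(row 1) − (185/168)·(row 2) gives (40735/7056)·m = (39433/28224)·(-9) − (185/168)·(-131/24) = -46313/7056, so m = -46313/40735.
Then b = ((-131/24) − (185/168)·(-46313/40735))/(39433/28224) = -24528/8147.
At r = 2: q̂ = (-46313/40735)·(1) + (-24528/8147)·(1/2) = -107633/40735.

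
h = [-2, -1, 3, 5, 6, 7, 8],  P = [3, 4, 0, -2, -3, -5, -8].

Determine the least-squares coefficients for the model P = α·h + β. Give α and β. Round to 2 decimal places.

α = -1.05, β = 2.33

Setting ∂/∂α … = 0 gives: 188·α + 26·β = -137;  26·α + 7·β = -11.
(Σh·h = 188, Σh = 26, Σ1 = 7, Σh·P = -137, ΣP = -11.)
det = 188·7 − 26² = 640.
α = ((-137)·7 − 26·(-11))/640 = -673/640; β = (188·(-11) − 26·(-137))/640 = 747/320.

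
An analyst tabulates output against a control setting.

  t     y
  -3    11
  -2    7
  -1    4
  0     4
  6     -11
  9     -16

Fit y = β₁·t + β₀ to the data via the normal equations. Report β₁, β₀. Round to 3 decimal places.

The normal system MᵀM·[β₁, β₀]ᵀ = Mᵀy is [[131, 9]; [9, 6]]·[β₁, β₀]ᵀ = [-261, -1]ᵀ.
Eliminating β₀: 6·(row 1) − 9·(row 2) gives 705·β₁ = 6·(-261) − 9·(-1) = -1557, so β₁ = -519/235.
Then β₀ = ((-1) − 9·(-519/235))/6 = 2218/705.

β₁ = -2.209, β₀ = 3.146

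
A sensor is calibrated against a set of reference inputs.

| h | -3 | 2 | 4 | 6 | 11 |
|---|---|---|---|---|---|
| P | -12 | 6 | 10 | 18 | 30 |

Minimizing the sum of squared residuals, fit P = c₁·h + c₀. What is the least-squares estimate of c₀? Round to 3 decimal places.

c₀ = -1.600

Sums needed: Σh·h = 186, Σh = 20, Σ1 = 5.
Right-hand side: Σh·P = 526, ΣP = 52.
det = 186·5 − 20² = 530.
c₁ = (526·5 − 20·52)/530 = 3; c₀ = (186·52 − 20·526)/530 = -8/5.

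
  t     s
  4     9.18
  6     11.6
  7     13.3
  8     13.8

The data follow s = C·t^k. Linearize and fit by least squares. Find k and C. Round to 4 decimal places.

k = 0.6106, C = 3.9376

Linearized form: ln s = k·ln t + ln C. From the 4 transformed points,
AᵀA = [[13.2429, 7.2034]; [7.2034, 4]], rhs = [17.9585, 9.8805]ᵀ  (here Σln t = 7.2034, Σ(ln t)² = 13.2429, Σln s = 9.8805, Σln t·ln s = 17.9585).
Δ = 13.2429·4 − (7.2034)² = 1.0824; k = (17.9585·4 − 7.2034·9.8805)/1.0824 = 0.61057, ln C = (13.2429·9.8805 − 7.2034·17.9585)/1.0824 = 1.37058, so C = exp(1.37058) = 3.93762.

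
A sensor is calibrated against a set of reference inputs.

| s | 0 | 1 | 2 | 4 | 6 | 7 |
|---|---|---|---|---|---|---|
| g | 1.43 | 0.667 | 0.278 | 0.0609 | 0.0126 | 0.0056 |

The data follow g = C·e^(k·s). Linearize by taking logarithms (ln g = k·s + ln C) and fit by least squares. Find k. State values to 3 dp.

k = -0.790

With ln gᵢ as the transformed response and sᵢ as the regressor:
Sums: Σs = 20.0000, Σ(s)² = 106.0000, Σln g = -13.6850, Σs·ln g = -76.6986.
Normal system: [[106.0000, 20.0000]; [20.0000, 6]]·[k, ln C]ᵀ = [-76.6986, -13.6850]ᵀ.
Solving (det = 236.0000): k = -0.79022, ln C = 0.35323.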